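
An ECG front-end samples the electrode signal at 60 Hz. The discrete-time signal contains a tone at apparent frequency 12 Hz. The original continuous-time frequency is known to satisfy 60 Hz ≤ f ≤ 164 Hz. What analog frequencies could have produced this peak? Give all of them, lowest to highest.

72 Hz, 108 Hz, 132 Hz

Frequencies that alias to 12 Hz are k·fs ± 12 Hz for integer k ≥ 0.
k=0: 12 Hz.
k=1: 48 Hz, 72 Hz.
k=2: 108 Hz, 132 Hz.
k=3: 168 Hz, 192 Hz.
Within [60 Hz, 164 Hz]: 72 Hz, 108 Hz, 132 Hz.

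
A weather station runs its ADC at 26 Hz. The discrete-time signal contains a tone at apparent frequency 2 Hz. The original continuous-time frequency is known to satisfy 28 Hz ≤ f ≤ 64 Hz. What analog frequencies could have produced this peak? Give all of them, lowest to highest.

28 Hz, 50 Hz, 54 Hz

Frequencies that alias to 2 Hz are k·fs ± 2 Hz for integer k ≥ 0.
k=0: 2 Hz.
k=1: 24 Hz, 28 Hz.
k=2: 50 Hz, 54 Hz.
k=3: 76 Hz, 80 Hz.
Within [28 Hz, 64 Hz]: 28 Hz, 50 Hz, 54 Hz.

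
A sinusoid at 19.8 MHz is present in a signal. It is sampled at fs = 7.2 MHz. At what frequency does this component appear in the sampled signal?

19.8 MHz mod fs = 5.4 MHz.
5.4 MHz > fs/2 = 3.6 MHz, folds to fs − 5.4 MHz = 1.8 MHz.

1.8 MHz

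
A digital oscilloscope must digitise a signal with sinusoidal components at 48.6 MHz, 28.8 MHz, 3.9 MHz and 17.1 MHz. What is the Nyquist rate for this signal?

97.2 MHz

Highest-frequency component: 48.6 MHz.
Nyquist rate = 2 × 48.6 MHz = 97.2 MHz.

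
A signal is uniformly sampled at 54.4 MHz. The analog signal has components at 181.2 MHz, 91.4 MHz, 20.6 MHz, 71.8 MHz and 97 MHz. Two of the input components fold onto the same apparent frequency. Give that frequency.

fs/2 = 27.2 MHz.
181.2 MHz mod fs = 18 MHz.
18 MHz ≤ fs/2 = 27.2 MHz, appears at 18 MHz.
91.4 MHz mod fs = 37 MHz.
37 MHz > fs/2 = 27.2 MHz, folds to fs − 37 MHz = 17.4 MHz.
20.6 MHz ≤ fs/2 = 27.2 MHz, passes unchanged.
71.8 MHz mod fs = 17.4 MHz.
17.4 MHz ≤ fs/2 = 27.2 MHz, appears at 17.4 MHz.
97 MHz mod fs = 42.6 MHz.
42.6 MHz > fs/2 = 27.2 MHz, folds to fs − 42.6 MHz = 11.8 MHz.
71.8 MHz and 91.4 MHz both map to 17.4 MHz.

17.4 MHz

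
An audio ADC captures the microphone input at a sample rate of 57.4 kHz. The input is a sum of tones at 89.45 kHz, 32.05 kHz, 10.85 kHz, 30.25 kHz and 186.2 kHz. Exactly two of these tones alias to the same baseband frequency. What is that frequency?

fs/2 = 28.7 kHz.
89.45 kHz mod fs = 32.05 kHz.
32.05 kHz > fs/2 = 28.7 kHz, folds to fs − 32.05 kHz = 25.35 kHz.
32.05 kHz > fs/2 = 28.7 kHz, folds to fs − 32.05 kHz = 25.35 kHz.
10.85 kHz ≤ fs/2 = 28.7 kHz, passes unchanged.
30.25 kHz > fs/2 = 28.7 kHz, folds to fs − 30.25 kHz = 27.15 kHz.
186.2 kHz mod fs = 14 kHz.
14 kHz ≤ fs/2 = 28.7 kHz, appears at 14 kHz.
32.05 kHz and 89.45 kHz both map to 25.35 kHz.

25.35 kHz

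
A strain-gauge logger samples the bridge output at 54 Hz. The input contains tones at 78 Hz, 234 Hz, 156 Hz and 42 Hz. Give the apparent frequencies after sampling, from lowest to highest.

fs/2 = 27 Hz.
78 Hz mod fs = 24 Hz.
24 Hz ≤ fs/2 = 27 Hz, appears at 24 Hz.
234 Hz mod fs = 18 Hz.
18 Hz ≤ fs/2 = 27 Hz, appears at 18 Hz.
156 Hz mod fs = 48 Hz.
48 Hz > fs/2 = 27 Hz, folds to fs − 48 Hz = 6 Hz.
42 Hz > fs/2 = 27 Hz, folds to fs − 42 Hz = 12 Hz.
Distinct values: {6 Hz, 12 Hz, 18 Hz, 24 Hz}.

6 Hz, 12 Hz, 18 Hz, 24 Hz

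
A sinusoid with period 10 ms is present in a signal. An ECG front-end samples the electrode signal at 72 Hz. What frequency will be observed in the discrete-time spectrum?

T = 10 ms → f = 1/T = 100 Hz.
100 Hz mod fs = 28 Hz.
28 Hz ≤ fs/2 = 36 Hz, appears at 28 Hz.

28 Hz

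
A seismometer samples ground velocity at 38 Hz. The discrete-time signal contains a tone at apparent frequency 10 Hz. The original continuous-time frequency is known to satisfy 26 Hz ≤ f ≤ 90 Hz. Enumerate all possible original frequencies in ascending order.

Frequencies that alias to 10 Hz are k·fs ± 10 Hz for integer k ≥ 0.
k=0: 10 Hz.
k=1: 28 Hz, 48 Hz.
k=2: 66 Hz, 86 Hz.
k=3: 104 Hz, 124 Hz.
Within [26 Hz, 90 Hz]: 28 Hz, 48 Hz, 66 Hz, 86 Hz.

28 Hz, 48 Hz, 66 Hz, 86 Hz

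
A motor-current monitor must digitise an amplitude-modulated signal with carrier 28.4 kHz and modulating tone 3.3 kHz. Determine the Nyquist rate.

63.4 kHz

AM sidebands sit at fc ± fm = 25.1 kHz and 31.7 kHz.
Highest-frequency component: 31.7 kHz.
Nyquist rate = 2 × 31.7 kHz = 63.4 kHz.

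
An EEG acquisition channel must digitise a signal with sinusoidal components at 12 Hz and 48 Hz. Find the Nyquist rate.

Highest-frequency component: 48 Hz.
Nyquist rate = 2 × 48 Hz = 96 Hz.

96 Hz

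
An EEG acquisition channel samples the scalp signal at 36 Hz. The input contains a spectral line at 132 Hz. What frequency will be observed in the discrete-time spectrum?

12 Hz

132 Hz mod fs = 24 Hz.
24 Hz > fs/2 = 18 Hz, folds to fs − 24 Hz = 12 Hz.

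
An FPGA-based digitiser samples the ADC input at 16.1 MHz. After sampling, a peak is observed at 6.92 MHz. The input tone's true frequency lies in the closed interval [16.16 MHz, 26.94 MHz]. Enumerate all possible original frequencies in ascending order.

23.02 MHz, 25.28 MHz

Frequencies that alias to 6.92 MHz are k·fs ± 6.92 MHz for integer k ≥ 0.
k=0: 6.92 MHz.
k=1: 9.18 MHz, 23.02 MHz.
k=2: 25.28 MHz, 39.12 MHz.
k=3: 41.38 MHz, 55.22 MHz.
Within [16.16 MHz, 26.94 MHz]: 23.02 MHz, 25.28 MHz.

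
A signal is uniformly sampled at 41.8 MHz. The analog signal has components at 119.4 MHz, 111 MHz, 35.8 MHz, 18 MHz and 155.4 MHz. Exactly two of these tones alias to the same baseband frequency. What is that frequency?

fs/2 = 20.9 MHz.
119.4 MHz mod fs = 35.8 MHz.
35.8 MHz > fs/2 = 20.9 MHz, folds to fs − 35.8 MHz = 6 MHz.
111 MHz mod fs = 27.4 MHz.
27.4 MHz > fs/2 = 20.9 MHz, folds to fs − 27.4 MHz = 14.4 MHz.
35.8 MHz > fs/2 = 20.9 MHz, folds to fs − 35.8 MHz = 6 MHz.
18 MHz ≤ fs/2 = 20.9 MHz, passes unchanged.
155.4 MHz mod fs = 30 MHz.
30 MHz > fs/2 = 20.9 MHz, folds to fs − 30 MHz = 11.8 MHz.
35.8 MHz and 119.4 MHz both map to 6 MHz.

6 MHz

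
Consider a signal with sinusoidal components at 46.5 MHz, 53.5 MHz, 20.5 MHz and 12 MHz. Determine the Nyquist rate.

Highest-frequency component: 53.5 MHz.
Nyquist rate = 2 × 53.5 MHz = 107 MHz.

107 MHz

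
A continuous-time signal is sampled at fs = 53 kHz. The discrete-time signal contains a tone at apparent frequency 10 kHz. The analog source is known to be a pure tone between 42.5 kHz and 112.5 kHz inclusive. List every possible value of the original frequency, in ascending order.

Frequencies that alias to 10 kHz are k·fs ± 10 kHz for integer k ≥ 0.
k=0: 10 kHz.
k=1: 43 kHz, 63 kHz.
k=2: 96 kHz, 116 kHz.
k=3: 149 kHz, 169 kHz.
Within [42.5 kHz, 112.5 kHz]: 43 kHz, 63 kHz, 96 kHz.

43 kHz, 63 kHz, 96 kHz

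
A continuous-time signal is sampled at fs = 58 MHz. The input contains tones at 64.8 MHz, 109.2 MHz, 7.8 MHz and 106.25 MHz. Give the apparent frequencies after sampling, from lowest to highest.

6.8 MHz, 7.8 MHz, 9.75 MHz

fs/2 = 29 MHz.
64.8 MHz mod fs = 6.8 MHz.
6.8 MHz ≤ fs/2 = 29 MHz, appears at 6.8 MHz.
109.2 MHz mod fs = 51.2 MHz.
51.2 MHz > fs/2 = 29 MHz, folds to fs − 51.2 MHz = 6.8 MHz.
7.8 MHz ≤ fs/2 = 29 MHz, passes unchanged.
106.25 MHz mod fs = 48.25 MHz.
48.25 MHz > fs/2 = 29 MHz, folds to fs − 48.25 MHz = 9.75 MHz.
Distinct values: {6.8 MHz, 7.8 MHz, 9.75 MHz}.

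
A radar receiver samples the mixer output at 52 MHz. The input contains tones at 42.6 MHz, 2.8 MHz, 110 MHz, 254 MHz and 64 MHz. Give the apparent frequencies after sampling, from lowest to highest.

fs/2 = 26 MHz.
42.6 MHz > fs/2 = 26 MHz, folds to fs − 42.6 MHz = 9.4 MHz.
2.8 MHz ≤ fs/2 = 26 MHz, passes unchanged.
110 MHz mod fs = 6 MHz.
6 MHz ≤ fs/2 = 26 MHz, appears at 6 MHz.
254 MHz mod fs = 46 MHz.
46 MHz > fs/2 = 26 MHz, folds to fs − 46 MHz = 6 MHz.
64 MHz mod fs = 12 MHz.
12 MHz ≤ fs/2 = 26 MHz, appears at 12 MHz.
Distinct values: {2.8 MHz, 6 MHz, 9.4 MHz, 12 MHz}.

2.8 MHz, 6 MHz, 9.4 MHz, 12 MHz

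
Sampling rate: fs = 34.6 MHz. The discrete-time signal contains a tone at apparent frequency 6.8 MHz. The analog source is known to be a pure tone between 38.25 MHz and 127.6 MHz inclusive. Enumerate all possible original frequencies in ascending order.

Frequencies that alias to 6.8 MHz are k·fs ± 6.8 MHz for integer k ≥ 0.
k=0: 6.8 MHz.
k=1: 27.8 MHz, 41.4 MHz.
k=2: 62.4 MHz, 76 MHz.
k=3: 97 MHz, 110.6 MHz.
k=4: 131.6 MHz, 145.2 MHz.
Within [38.25 MHz, 127.6 MHz]: 41.4 MHz, 62.4 MHz, 76 MHz, 97 MHz, 110.6 MHz.

41.4 MHz, 62.4 MHz, 76 MHz, 97 MHz, 110.6 MHz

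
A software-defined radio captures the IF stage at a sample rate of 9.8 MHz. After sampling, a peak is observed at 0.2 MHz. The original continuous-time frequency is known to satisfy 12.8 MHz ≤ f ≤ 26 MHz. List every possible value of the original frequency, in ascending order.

Frequencies that alias to 0.2 MHz are k·fs ± 0.2 MHz for integer k ≥ 0.
k=0: 0.2 MHz.
k=1: 9.6 MHz, 10 MHz.
k=2: 19.4 MHz, 19.8 MHz.
k=3: 29.2 MHz, 29.6 MHz.
Within [12.8 MHz, 26 MHz]: 19.4 MHz, 19.8 MHz.

19.4 MHz, 19.8 MHz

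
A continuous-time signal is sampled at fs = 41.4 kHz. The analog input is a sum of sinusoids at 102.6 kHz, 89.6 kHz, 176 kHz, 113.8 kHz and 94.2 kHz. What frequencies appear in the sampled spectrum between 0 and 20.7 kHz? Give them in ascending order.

fs/2 = 20.7 kHz.
102.6 kHz mod fs = 19.8 kHz.
19.8 kHz ≤ fs/2 = 20.7 kHz, appears at 19.8 kHz.
89.6 kHz mod fs = 6.8 kHz.
6.8 kHz ≤ fs/2 = 20.7 kHz, appears at 6.8 kHz.
176 kHz mod fs = 10.4 kHz.
10.4 kHz ≤ fs/2 = 20.7 kHz, appears at 10.4 kHz.
113.8 kHz mod fs = 31 kHz.
31 kHz > fs/2 = 20.7 kHz, folds to fs − 31 kHz = 10.4 kHz.
94.2 kHz mod fs = 11.4 kHz.
11.4 kHz ≤ fs/2 = 20.7 kHz, appears at 11.4 kHz.
Distinct values: {6.8 kHz, 10.4 kHz, 11.4 kHz, 19.8 kHz}.

6.8 kHz, 10.4 kHz, 11.4 kHz, 19.8 kHz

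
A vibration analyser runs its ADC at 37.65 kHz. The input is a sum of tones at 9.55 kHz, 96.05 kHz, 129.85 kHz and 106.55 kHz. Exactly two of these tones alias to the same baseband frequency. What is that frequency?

16.9 kHz

fs/2 = 18.825 kHz.
9.55 kHz ≤ fs/2 = 18.825 kHz, passes unchanged.
96.05 kHz mod fs = 20.75 kHz.
20.75 kHz > fs/2 = 18.825 kHz, folds to fs − 20.75 kHz = 16.9 kHz.
129.85 kHz mod fs = 16.9 kHz.
16.9 kHz ≤ fs/2 = 18.825 kHz, appears at 16.9 kHz.
106.55 kHz mod fs = 31.25 kHz.
31.25 kHz > fs/2 = 18.825 kHz, folds to fs − 31.25 kHz = 6.4 kHz.
96.05 kHz and 129.85 kHz both map to 16.9 kHz.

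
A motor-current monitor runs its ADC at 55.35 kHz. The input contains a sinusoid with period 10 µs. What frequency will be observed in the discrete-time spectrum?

T = 10 µs → f = 1/T = 100 kHz.
100 kHz mod fs = 44.65 kHz.
44.65 kHz > fs/2 = 27.675 kHz, folds to fs − 44.65 kHz = 10.7 kHz.

10.7 kHz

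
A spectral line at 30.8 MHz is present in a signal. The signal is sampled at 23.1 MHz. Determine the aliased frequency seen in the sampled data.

7.7 MHz

30.8 MHz mod fs = 7.7 MHz.
7.7 MHz ≤ fs/2 = 11.55 MHz, appears at 7.7 MHz.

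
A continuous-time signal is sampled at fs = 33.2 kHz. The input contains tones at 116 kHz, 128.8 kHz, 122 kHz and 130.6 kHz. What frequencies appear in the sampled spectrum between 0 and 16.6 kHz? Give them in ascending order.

fs/2 = 16.6 kHz.
116 kHz mod fs = 16.4 kHz.
16.4 kHz ≤ fs/2 = 16.6 kHz, appears at 16.4 kHz.
128.8 kHz mod fs = 29.2 kHz.
29.2 kHz > fs/2 = 16.6 kHz, folds to fs − 29.2 kHz = 4 kHz.
122 kHz mod fs = 22.4 kHz.
22.4 kHz > fs/2 = 16.6 kHz, folds to fs − 22.4 kHz = 10.8 kHz.
130.6 kHz mod fs = 31 kHz.
31 kHz > fs/2 = 16.6 kHz, folds to fs − 31 kHz = 2.2 kHz.
Distinct values: {2.2 kHz, 4 kHz, 10.8 kHz, 16.4 kHz}.

2.2 kHz, 4 kHz, 10.8 kHz, 16.4 kHz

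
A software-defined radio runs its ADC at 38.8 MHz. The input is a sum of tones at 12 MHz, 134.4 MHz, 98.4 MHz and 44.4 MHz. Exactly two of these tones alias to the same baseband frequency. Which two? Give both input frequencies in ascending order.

fs/2 = 19.4 MHz.
12 MHz ≤ fs/2 = 19.4 MHz, passes unchanged.
134.4 MHz mod fs = 18 MHz.
18 MHz ≤ fs/2 = 19.4 MHz, appears at 18 MHz.
98.4 MHz mod fs = 20.8 MHz.
20.8 MHz > fs/2 = 19.4 MHz, folds to fs − 20.8 MHz = 18 MHz.
44.4 MHz mod fs = 5.6 MHz.
5.6 MHz ≤ fs/2 = 19.4 MHz, appears at 5.6 MHz.
98.4 MHz and 134.4 MHz both map to 18 MHz.

98.4 MHz, 134.4 MHz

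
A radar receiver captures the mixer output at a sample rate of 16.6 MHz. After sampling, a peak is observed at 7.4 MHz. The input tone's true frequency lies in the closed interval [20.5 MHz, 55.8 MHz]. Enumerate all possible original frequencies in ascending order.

24 MHz, 25.8 MHz, 40.6 MHz, 42.4 MHz

Frequencies that alias to 7.4 MHz are k·fs ± 7.4 MHz for integer k ≥ 0.
k=0: 7.4 MHz.
k=1: 9.2 MHz, 24 MHz.
k=2: 25.8 MHz, 40.6 MHz.
k=3: 42.4 MHz, 57.2 MHz.
k=4: 59 MHz, 73.8 MHz.
Within [20.5 MHz, 55.8 MHz]: 24 MHz, 25.8 MHz, 40.6 MHz, 42.4 MHz.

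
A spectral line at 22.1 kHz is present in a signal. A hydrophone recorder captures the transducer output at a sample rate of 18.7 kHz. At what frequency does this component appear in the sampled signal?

22.1 kHz mod fs = 3.4 kHz.
3.4 kHz ≤ fs/2 = 9.35 kHz, appears at 3.4 kHz.

3.4 kHz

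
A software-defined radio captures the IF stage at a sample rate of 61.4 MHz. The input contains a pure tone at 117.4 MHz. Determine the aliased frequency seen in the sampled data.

117.4 MHz mod fs = 56 MHz.
56 MHz > fs/2 = 30.7 MHz, folds to fs − 56 MHz = 5.4 MHz.

5.4 MHz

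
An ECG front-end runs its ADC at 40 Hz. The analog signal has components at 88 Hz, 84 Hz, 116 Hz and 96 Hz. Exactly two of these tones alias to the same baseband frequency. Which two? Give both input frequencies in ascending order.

fs/2 = 20 Hz.
88 Hz mod fs = 8 Hz.
8 Hz ≤ fs/2 = 20 Hz, appears at 8 Hz.
84 Hz mod fs = 4 Hz.
4 Hz ≤ fs/2 = 20 Hz, appears at 4 Hz.
116 Hz mod fs = 36 Hz.
36 Hz > fs/2 = 20 Hz, folds to fs − 36 Hz = 4 Hz.
96 Hz mod fs = 16 Hz.
16 Hz ≤ fs/2 = 20 Hz, appears at 16 Hz.
84 Hz and 116 Hz both map to 4 Hz.

84 Hz, 116 Hz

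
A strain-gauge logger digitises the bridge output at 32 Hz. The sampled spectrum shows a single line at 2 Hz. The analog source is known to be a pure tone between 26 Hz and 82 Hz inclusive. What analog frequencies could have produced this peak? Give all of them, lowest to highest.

Frequencies that alias to 2 Hz are k·fs ± 2 Hz for integer k ≥ 0.
k=0: 2 Hz.
k=1: 30 Hz, 34 Hz.
k=2: 62 Hz, 66 Hz.
k=3: 94 Hz, 98 Hz.
Within [26 Hz, 82 Hz]: 30 Hz, 34 Hz, 62 Hz, 66 Hz.

30 Hz, 34 Hz, 62 Hz, 66 Hz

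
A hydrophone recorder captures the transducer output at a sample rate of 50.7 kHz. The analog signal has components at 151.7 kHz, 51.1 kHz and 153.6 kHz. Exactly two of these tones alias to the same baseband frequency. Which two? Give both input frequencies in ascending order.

51.1 kHz, 151.7 kHz

fs/2 = 25.35 kHz.
151.7 kHz mod fs = 50.3 kHz.
50.3 kHz > fs/2 = 25.35 kHz, folds to fs − 50.3 kHz = 0.4 kHz.
51.1 kHz mod fs = 0.4 kHz.
0.4 kHz ≤ fs/2 = 25.35 kHz, appears at 0.4 kHz.
153.6 kHz mod fs = 1.5 kHz.
1.5 kHz ≤ fs/2 = 25.35 kHz, appears at 1.5 kHz.
51.1 kHz and 151.7 kHz both map to 0.4 kHz.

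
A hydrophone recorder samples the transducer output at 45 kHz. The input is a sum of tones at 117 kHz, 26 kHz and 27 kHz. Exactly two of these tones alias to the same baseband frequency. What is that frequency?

fs/2 = 22.5 kHz.
117 kHz mod fs = 27 kHz.
27 kHz > fs/2 = 22.5 kHz, folds to fs − 27 kHz = 18 kHz.
26 kHz > fs/2 = 22.5 kHz, folds to fs − 26 kHz = 19 kHz.
27 kHz > fs/2 = 22.5 kHz, folds to fs − 27 kHz = 18 kHz.
27 kHz and 117 kHz both map to 18 kHz.

18 kHz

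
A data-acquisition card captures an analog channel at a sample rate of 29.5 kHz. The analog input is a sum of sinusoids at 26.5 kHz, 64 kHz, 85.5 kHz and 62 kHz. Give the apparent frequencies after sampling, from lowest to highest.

3 kHz, 5 kHz

fs/2 = 14.75 kHz.
26.5 kHz > fs/2 = 14.75 kHz, folds to fs − 26.5 kHz = 3 kHz.
64 kHz mod fs = 5 kHz.
5 kHz ≤ fs/2 = 14.75 kHz, appears at 5 kHz.
85.5 kHz mod fs = 26.5 kHz.
26.5 kHz > fs/2 = 14.75 kHz, folds to fs − 26.5 kHz = 3 kHz.
62 kHz mod fs = 3 kHz.
3 kHz ≤ fs/2 = 14.75 kHz, appears at 3 kHz.
Distinct values: {3 kHz, 5 kHz}.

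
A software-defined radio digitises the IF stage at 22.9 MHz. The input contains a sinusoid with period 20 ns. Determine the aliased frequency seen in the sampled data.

T = 20 ns → f = 1/T = 50 MHz.
50 MHz mod fs = 4.2 MHz.
4.2 MHz ≤ fs/2 = 11.45 MHz, appears at 4.2 MHz.

4.2 MHz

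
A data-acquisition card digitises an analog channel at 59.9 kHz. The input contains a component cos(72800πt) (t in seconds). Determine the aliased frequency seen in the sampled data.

23.5 kHz

ω = 72800π rad/s → f = ω/(2π) = 36400 Hz = 36.4 kHz.
36.4 kHz > fs/2 = 29.95 kHz, folds to fs − 36.4 kHz = 23.5 kHz.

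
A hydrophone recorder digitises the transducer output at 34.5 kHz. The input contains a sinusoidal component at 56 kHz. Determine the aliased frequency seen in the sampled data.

56 kHz mod fs = 21.5 kHz.
21.5 kHz > fs/2 = 17.25 kHz, folds to fs − 21.5 kHz = 13 kHz.

13 kHz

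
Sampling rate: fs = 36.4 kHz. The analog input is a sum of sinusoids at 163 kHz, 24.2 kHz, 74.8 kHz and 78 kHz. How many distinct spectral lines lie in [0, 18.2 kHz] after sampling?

4

fs/2 = 18.2 kHz.
163 kHz mod fs = 17.4 kHz.
17.4 kHz ≤ fs/2 = 18.2 kHz, appears at 17.4 kHz.
24.2 kHz > fs/2 = 18.2 kHz, folds to fs − 24.2 kHz = 12.2 kHz.
74.8 kHz mod fs = 2 kHz.
2 kHz ≤ fs/2 = 18.2 kHz, appears at 2 kHz.
78 kHz mod fs = 5.2 kHz.
5.2 kHz ≤ fs/2 = 18.2 kHz, appears at 5.2 kHz.
Distinct values: {2 kHz, 5.2 kHz, 12.2 kHz, 17.4 kHz} → 4.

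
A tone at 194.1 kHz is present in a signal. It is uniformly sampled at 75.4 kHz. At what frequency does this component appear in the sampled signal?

32.1 kHz

194.1 kHz mod fs = 43.3 kHz.
43.3 kHz > fs/2 = 37.7 kHz, folds to fs − 43.3 kHz = 32.1 kHz.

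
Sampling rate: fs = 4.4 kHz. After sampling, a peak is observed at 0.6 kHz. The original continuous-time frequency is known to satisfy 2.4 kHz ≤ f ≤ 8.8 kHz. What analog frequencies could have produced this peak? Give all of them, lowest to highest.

3.8 kHz, 5 kHz, 8.2 kHz

Frequencies that alias to 0.6 kHz are k·fs ± 0.6 kHz for integer k ≥ 0.
k=0: 0.6 kHz.
k=1: 3.8 kHz, 5 kHz.
k=2: 8.2 kHz, 9.4 kHz.
k=3: 12.6 kHz, 13.8 kHz.
Within [2.4 kHz, 8.8 kHz]: 3.8 kHz, 5 kHz, 8.2 kHz.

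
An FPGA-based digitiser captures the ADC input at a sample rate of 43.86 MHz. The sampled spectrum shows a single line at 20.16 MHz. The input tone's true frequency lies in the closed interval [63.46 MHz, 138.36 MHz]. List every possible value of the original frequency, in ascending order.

64.02 MHz, 67.56 MHz, 107.88 MHz, 111.42 MHz

Frequencies that alias to 20.16 MHz are k·fs ± 20.16 MHz for integer k ≥ 0.
k=0: 20.16 MHz.
k=1: 23.7 MHz, 64.02 MHz.
k=2: 67.56 MHz, 107.88 MHz.
k=3: 111.42 MHz, 151.74 MHz.
k=4: 155.28 MHz, 195.6 MHz.
Within [63.46 MHz, 138.36 MHz]: 64.02 MHz, 67.56 MHz, 107.88 MHz, 111.42 MHz.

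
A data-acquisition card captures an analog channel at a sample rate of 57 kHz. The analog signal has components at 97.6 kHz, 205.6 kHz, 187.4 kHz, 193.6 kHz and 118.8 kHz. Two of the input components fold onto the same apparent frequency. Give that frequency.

fs/2 = 28.5 kHz.
97.6 kHz mod fs = 40.6 kHz.
40.6 kHz > fs/2 = 28.5 kHz, folds to fs − 40.6 kHz = 16.4 kHz.
205.6 kHz mod fs = 34.6 kHz.
34.6 kHz > fs/2 = 28.5 kHz, folds to fs − 34.6 kHz = 22.4 kHz.
187.4 kHz mod fs = 16.4 kHz.
16.4 kHz ≤ fs/2 = 28.5 kHz, appears at 16.4 kHz.
193.6 kHz mod fs = 22.6 kHz.
22.6 kHz ≤ fs/2 = 28.5 kHz, appears at 22.6 kHz.
118.8 kHz mod fs = 4.8 kHz.
4.8 kHz ≤ fs/2 = 28.5 kHz, appears at 4.8 kHz.
97.6 kHz and 187.4 kHz both map to 16.4 kHz.

16.4 kHz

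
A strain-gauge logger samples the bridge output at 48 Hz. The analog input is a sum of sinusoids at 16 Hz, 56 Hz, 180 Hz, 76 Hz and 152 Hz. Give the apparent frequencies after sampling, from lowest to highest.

8 Hz, 12 Hz, 16 Hz, 20 Hz

fs/2 = 24 Hz.
16 Hz ≤ fs/2 = 24 Hz, passes unchanged.
56 Hz mod fs = 8 Hz.
8 Hz ≤ fs/2 = 24 Hz, appears at 8 Hz.
180 Hz mod fs = 36 Hz.
36 Hz > fs/2 = 24 Hz, folds to fs − 36 Hz = 12 Hz.
76 Hz mod fs = 28 Hz.
28 Hz > fs/2 = 24 Hz, folds to fs − 28 Hz = 20 Hz.
152 Hz mod fs = 8 Hz.
8 Hz ≤ fs/2 = 24 Hz, appears at 8 Hz.
Distinct values: {8 Hz, 12 Hz, 16 Hz, 20 Hz}.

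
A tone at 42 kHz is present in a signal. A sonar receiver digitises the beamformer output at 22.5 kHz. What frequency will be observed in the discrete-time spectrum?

3 kHz

42 kHz mod fs = 19.5 kHz.
19.5 kHz > fs/2 = 11.25 kHz, folds to fs − 19.5 kHz = 3 kHz.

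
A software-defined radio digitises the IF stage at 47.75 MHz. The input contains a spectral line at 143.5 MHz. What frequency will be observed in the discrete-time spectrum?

0.25 MHz

143.5 MHz mod fs = 0.25 MHz.
0.25 MHz ≤ fs/2 = 23.875 MHz, appears at 0.25 MHz.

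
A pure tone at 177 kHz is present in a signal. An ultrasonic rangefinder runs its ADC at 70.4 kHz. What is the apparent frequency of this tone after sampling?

177 kHz mod fs = 36.2 kHz.
36.2 kHz > fs/2 = 35.2 kHz, folds to fs − 36.2 kHz = 34.2 kHz.

34.2 kHz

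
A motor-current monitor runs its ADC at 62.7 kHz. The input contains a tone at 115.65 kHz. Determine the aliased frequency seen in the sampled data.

115.65 kHz mod fs = 52.95 kHz.
52.95 kHz > fs/2 = 31.35 kHz, folds to fs − 52.95 kHz = 9.75 kHz.

9.75 kHz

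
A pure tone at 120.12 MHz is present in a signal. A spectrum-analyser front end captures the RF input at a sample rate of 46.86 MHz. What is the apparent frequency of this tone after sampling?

20.46 MHz

120.12 MHz mod fs = 26.4 MHz.
26.4 MHz > fs/2 = 23.43 MHz, folds to fs − 26.4 MHz = 20.46 MHz.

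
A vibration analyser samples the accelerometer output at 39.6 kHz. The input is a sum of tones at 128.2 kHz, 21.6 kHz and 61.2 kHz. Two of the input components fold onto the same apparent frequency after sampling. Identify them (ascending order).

21.6 kHz, 61.2 kHz

fs/2 = 19.8 kHz.
128.2 kHz mod fs = 9.4 kHz.
9.4 kHz ≤ fs/2 = 19.8 kHz, appears at 9.4 kHz.
21.6 kHz > fs/2 = 19.8 kHz, folds to fs − 21.6 kHz = 18 kHz.
61.2 kHz mod fs = 21.6 kHz.
21.6 kHz > fs/2 = 19.8 kHz, folds to fs − 21.6 kHz = 18 kHz.
21.6 kHz and 61.2 kHz both map to 18 kHz.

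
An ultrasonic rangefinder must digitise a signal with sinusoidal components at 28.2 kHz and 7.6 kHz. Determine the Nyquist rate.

56.4 kHz

Highest-frequency component: 28.2 kHz.
Nyquist rate = 2 × 28.2 kHz = 56.4 kHz.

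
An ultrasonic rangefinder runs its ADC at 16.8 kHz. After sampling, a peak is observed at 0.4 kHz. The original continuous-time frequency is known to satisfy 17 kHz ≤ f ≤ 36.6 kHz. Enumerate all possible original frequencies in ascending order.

Frequencies that alias to 0.4 kHz are k·fs ± 0.4 kHz for integer k ≥ 0.
k=0: 0.4 kHz.
k=1: 16.4 kHz, 17.2 kHz.
k=2: 33.2 kHz, 34 kHz.
k=3: 50 kHz, 50.8 kHz.
Within [17 kHz, 36.6 kHz]: 17.2 kHz, 33.2 kHz, 34 kHz.

17.2 kHz, 33.2 kHz, 34 kHz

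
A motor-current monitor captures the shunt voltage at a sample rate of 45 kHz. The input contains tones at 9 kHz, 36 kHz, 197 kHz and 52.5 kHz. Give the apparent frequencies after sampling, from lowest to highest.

fs/2 = 22.5 kHz.
9 kHz ≤ fs/2 = 22.5 kHz, passes unchanged.
36 kHz > fs/2 = 22.5 kHz, folds to fs − 36 kHz = 9 kHz.
197 kHz mod fs = 17 kHz.
17 kHz ≤ fs/2 = 22.5 kHz, appears at 17 kHz.
52.5 kHz mod fs = 7.5 kHz.
7.5 kHz ≤ fs/2 = 22.5 kHz, appears at 7.5 kHz.
Distinct values: {7.5 kHz, 9 kHz, 17 kHz}.

7.5 kHz, 9 kHz, 17 kHz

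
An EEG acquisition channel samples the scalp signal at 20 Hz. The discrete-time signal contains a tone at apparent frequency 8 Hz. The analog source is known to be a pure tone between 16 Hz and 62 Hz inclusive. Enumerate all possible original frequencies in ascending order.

28 Hz, 32 Hz, 48 Hz, 52 Hz

Frequencies that alias to 8 Hz are k·fs ± 8 Hz for integer k ≥ 0.
k=0: 8 Hz.
k=1: 12 Hz, 28 Hz.
k=2: 32 Hz, 48 Hz.
k=3: 52 Hz, 68 Hz.
k=4: 72 Hz, 88 Hz.
Within [16 Hz, 62 Hz]: 28 Hz, 32 Hz, 48 Hz, 52 Hz.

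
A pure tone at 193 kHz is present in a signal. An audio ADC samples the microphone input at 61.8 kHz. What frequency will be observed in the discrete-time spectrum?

193 kHz mod fs = 7.6 kHz.
7.6 kHz ≤ fs/2 = 30.9 kHz, appears at 7.6 kHz.

7.6 kHz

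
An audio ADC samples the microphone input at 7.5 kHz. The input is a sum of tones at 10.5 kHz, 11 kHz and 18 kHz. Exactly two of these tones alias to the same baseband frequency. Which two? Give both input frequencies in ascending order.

fs/2 = 3.75 kHz.
10.5 kHz mod fs = 3 kHz.
3 kHz ≤ fs/2 = 3.75 kHz, appears at 3 kHz.
11 kHz mod fs = 3.5 kHz.
3.5 kHz ≤ fs/2 = 3.75 kHz, appears at 3.5 kHz.
18 kHz mod fs = 3 kHz.
3 kHz ≤ fs/2 = 3.75 kHz, appears at 3 kHz.
10.5 kHz and 18 kHz both map to 3 kHz.

10.5 kHz, 18 kHz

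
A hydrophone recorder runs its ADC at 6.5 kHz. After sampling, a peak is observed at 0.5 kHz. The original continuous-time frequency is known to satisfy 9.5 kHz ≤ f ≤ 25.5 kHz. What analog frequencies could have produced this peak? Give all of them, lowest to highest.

12.5 kHz, 13.5 kHz, 19 kHz, 20 kHz, 25.5 kHz

Frequencies that alias to 0.5 kHz are k·fs ± 0.5 kHz for integer k ≥ 0.
k=0: 0.5 kHz.
k=1: 6 kHz, 7 kHz.
k=2: 12.5 kHz, 13.5 kHz.
k=3: 19 kHz, 20 kHz.
k=4: 25.5 kHz, 26.5 kHz.
k=5: 32 kHz, 33 kHz.
Within [9.5 kHz, 25.5 kHz]: 12.5 kHz, 13.5 kHz, 19 kHz, 20 kHz, 25.5 kHz.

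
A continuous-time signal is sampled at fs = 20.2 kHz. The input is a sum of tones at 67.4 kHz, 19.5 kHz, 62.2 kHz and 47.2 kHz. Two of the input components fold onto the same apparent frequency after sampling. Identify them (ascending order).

fs/2 = 10.1 kHz.
67.4 kHz mod fs = 6.8 kHz.
6.8 kHz ≤ fs/2 = 10.1 kHz, appears at 6.8 kHz.
19.5 kHz > fs/2 = 10.1 kHz, folds to fs − 19.5 kHz = 0.7 kHz.
62.2 kHz mod fs = 1.6 kHz.
1.6 kHz ≤ fs/2 = 10.1 kHz, appears at 1.6 kHz.
47.2 kHz mod fs = 6.8 kHz.
6.8 kHz ≤ fs/2 = 10.1 kHz, appears at 6.8 kHz.
47.2 kHz and 67.4 kHz both map to 6.8 kHz.

47.2 kHz, 67.4 kHz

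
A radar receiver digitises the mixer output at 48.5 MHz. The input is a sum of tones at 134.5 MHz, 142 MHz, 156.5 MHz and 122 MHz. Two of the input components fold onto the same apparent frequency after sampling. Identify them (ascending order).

134.5 MHz, 156.5 MHz

fs/2 = 24.25 MHz.
134.5 MHz mod fs = 37.5 MHz.
37.5 MHz > fs/2 = 24.25 MHz, folds to fs − 37.5 MHz = 11 MHz.
142 MHz mod fs = 45 MHz.
45 MHz > fs/2 = 24.25 MHz, folds to fs − 45 MHz = 3.5 MHz.
156.5 MHz mod fs = 11 MHz.
11 MHz ≤ fs/2 = 24.25 MHz, appears at 11 MHz.
122 MHz mod fs = 25 MHz.
25 MHz > fs/2 = 24.25 MHz, folds to fs − 25 MHz = 23.5 MHz.
134.5 MHz and 156.5 MHz both map to 11 MHz.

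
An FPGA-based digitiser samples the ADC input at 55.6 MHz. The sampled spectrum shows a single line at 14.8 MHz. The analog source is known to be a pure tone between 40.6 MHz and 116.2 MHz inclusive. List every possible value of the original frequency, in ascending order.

40.8 MHz, 70.4 MHz, 96.4 MHz

Frequencies that alias to 14.8 MHz are k·fs ± 14.8 MHz for integer k ≥ 0.
k=0: 14.8 MHz.
k=1: 40.8 MHz, 70.4 MHz.
k=2: 96.4 MHz, 126 MHz.
k=3: 152 MHz, 181.6 MHz.
Within [40.6 MHz, 116.2 MHz]: 40.8 MHz, 70.4 MHz, 96.4 MHz.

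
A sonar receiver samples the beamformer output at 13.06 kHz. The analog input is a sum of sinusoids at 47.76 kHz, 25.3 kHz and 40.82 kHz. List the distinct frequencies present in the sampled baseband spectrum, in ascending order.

0.82 kHz, 1.64 kHz, 4.48 kHz

fs/2 = 6.53 kHz.
47.76 kHz mod fs = 8.58 kHz.
8.58 kHz > fs/2 = 6.53 kHz, folds to fs − 8.58 kHz = 4.48 kHz.
25.3 kHz mod fs = 12.24 kHz.
12.24 kHz > fs/2 = 6.53 kHz, folds to fs − 12.24 kHz = 0.82 kHz.
40.82 kHz mod fs = 1.64 kHz.
1.64 kHz ≤ fs/2 = 6.53 kHz, appears at 1.64 kHz.
Distinct values: {0.82 kHz, 1.64 kHz, 4.48 kHz}.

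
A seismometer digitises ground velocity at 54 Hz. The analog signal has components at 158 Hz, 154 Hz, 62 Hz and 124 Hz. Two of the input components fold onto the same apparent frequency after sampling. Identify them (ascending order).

fs/2 = 27 Hz.
158 Hz mod fs = 50 Hz.
50 Hz > fs/2 = 27 Hz, folds to fs − 50 Hz = 4 Hz.
154 Hz mod fs = 46 Hz.
46 Hz > fs/2 = 27 Hz, folds to fs − 46 Hz = 8 Hz.
62 Hz mod fs = 8 Hz.
8 Hz ≤ fs/2 = 27 Hz, appears at 8 Hz.
124 Hz mod fs = 16 Hz.
16 Hz ≤ fs/2 = 27 Hz, appears at 16 Hz.
62 Hz and 154 Hz both map to 8 Hz.

62 Hz, 154 Hz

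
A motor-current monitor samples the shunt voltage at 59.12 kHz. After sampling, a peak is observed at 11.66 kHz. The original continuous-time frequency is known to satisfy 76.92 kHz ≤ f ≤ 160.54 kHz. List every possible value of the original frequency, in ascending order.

Frequencies that alias to 11.66 kHz are k·fs ± 11.66 kHz for integer k ≥ 0.
k=0: 11.66 kHz.
k=1: 47.46 kHz, 70.78 kHz.
k=2: 106.58 kHz, 129.9 kHz.
k=3: 165.7 kHz, 189.02 kHz.
Within [76.92 kHz, 160.54 kHz]: 106.58 kHz, 129.9 kHz.

106.58 kHz, 129.9 kHz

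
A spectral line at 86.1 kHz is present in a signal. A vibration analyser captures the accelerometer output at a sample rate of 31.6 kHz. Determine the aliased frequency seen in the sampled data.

86.1 kHz mod fs = 22.9 kHz.
22.9 kHz > fs/2 = 15.8 kHz, folds to fs − 22.9 kHz = 8.7 kHz.

8.7 kHz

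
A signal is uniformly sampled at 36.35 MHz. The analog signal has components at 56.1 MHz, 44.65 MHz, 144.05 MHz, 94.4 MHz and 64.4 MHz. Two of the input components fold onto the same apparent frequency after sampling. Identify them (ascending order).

fs/2 = 18.175 MHz.
56.1 MHz mod fs = 19.75 MHz.
19.75 MHz > fs/2 = 18.175 MHz, folds to fs − 19.75 MHz = 16.6 MHz.
44.65 MHz mod fs = 8.3 MHz.
8.3 MHz ≤ fs/2 = 18.175 MHz, appears at 8.3 MHz.
144.05 MHz mod fs = 35 MHz.
35 MHz > fs/2 = 18.175 MHz, folds to fs − 35 MHz = 1.35 MHz.
94.4 MHz mod fs = 21.7 MHz.
21.7 MHz > fs/2 = 18.175 MHz, folds to fs − 21.7 MHz = 14.65 MHz.
64.4 MHz mod fs = 28.05 MHz.
28.05 MHz > fs/2 = 18.175 MHz, folds to fs − 28.05 MHz = 8.3 MHz.
44.65 MHz and 64.4 MHz both map to 8.3 MHz.

44.65 MHz, 64.4 MHz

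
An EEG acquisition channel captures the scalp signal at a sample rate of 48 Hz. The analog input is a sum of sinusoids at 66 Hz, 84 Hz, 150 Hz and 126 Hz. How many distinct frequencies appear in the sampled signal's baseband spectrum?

3

fs/2 = 24 Hz.
66 Hz mod fs = 18 Hz.
18 Hz ≤ fs/2 = 24 Hz, appears at 18 Hz.
84 Hz mod fs = 36 Hz.
36 Hz > fs/2 = 24 Hz, folds to fs − 36 Hz = 12 Hz.
150 Hz mod fs = 6 Hz.
6 Hz ≤ fs/2 = 24 Hz, appears at 6 Hz.
126 Hz mod fs = 30 Hz.
30 Hz > fs/2 = 24 Hz, folds to fs − 30 Hz = 18 Hz.
Distinct values: {6 Hz, 12 Hz, 18 Hz} → 3.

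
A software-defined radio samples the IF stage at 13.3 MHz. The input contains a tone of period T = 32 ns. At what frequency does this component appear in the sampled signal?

T = 32 ns → f = 1/T = 31.25 MHz.
31.25 MHz mod fs = 4.65 MHz.
4.65 MHz ≤ fs/2 = 6.65 MHz, appears at 4.65 MHz.

4.65 MHz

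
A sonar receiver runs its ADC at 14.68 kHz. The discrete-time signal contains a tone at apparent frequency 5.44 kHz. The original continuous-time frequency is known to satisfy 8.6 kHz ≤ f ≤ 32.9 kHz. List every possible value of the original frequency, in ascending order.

Frequencies that alias to 5.44 kHz are k·fs ± 5.44 kHz for integer k ≥ 0.
k=0: 5.44 kHz.
k=1: 9.24 kHz, 20.12 kHz.
k=2: 23.92 kHz, 34.8 kHz.
k=3: 38.6 kHz, 49.48 kHz.
Within [8.6 kHz, 32.9 kHz]: 9.24 kHz, 20.12 kHz, 23.92 kHz.

9.24 kHz, 20.12 kHz, 23.92 kHz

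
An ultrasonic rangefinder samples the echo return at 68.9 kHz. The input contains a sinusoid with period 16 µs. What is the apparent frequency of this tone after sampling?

T = 16 µs → f = 1/T = 62.5 kHz.
62.5 kHz > fs/2 = 34.45 kHz, folds to fs − 62.5 kHz = 6.4 kHz.

6.4 kHz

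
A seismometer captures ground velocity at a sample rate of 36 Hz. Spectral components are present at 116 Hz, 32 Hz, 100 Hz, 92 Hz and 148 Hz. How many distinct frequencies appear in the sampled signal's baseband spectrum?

3

fs/2 = 18 Hz.
116 Hz mod fs = 8 Hz.
8 Hz ≤ fs/2 = 18 Hz, appears at 8 Hz.
32 Hz > fs/2 = 18 Hz, folds to fs − 32 Hz = 4 Hz.
100 Hz mod fs = 28 Hz.
28 Hz > fs/2 = 18 Hz, folds to fs − 28 Hz = 8 Hz.
92 Hz mod fs = 20 Hz.
20 Hz > fs/2 = 18 Hz, folds to fs − 20 Hz = 16 Hz.
148 Hz mod fs = 4 Hz.
4 Hz ≤ fs/2 = 18 Hz, appears at 4 Hz.
Distinct values: {4 Hz, 8 Hz, 16 Hz} → 3.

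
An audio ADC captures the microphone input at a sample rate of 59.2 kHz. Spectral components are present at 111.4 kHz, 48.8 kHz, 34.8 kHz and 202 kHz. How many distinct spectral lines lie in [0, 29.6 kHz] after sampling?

fs/2 = 29.6 kHz.
111.4 kHz mod fs = 52.2 kHz.
52.2 kHz > fs/2 = 29.6 kHz, folds to fs − 52.2 kHz = 7 kHz.
48.8 kHz > fs/2 = 29.6 kHz, folds to fs − 48.8 kHz = 10.4 kHz.
34.8 kHz > fs/2 = 29.6 kHz, folds to fs − 34.8 kHz = 24.4 kHz.
202 kHz mod fs = 24.4 kHz.
24.4 kHz ≤ fs/2 = 29.6 kHz, appears at 24.4 kHz.
Distinct values: {7 kHz, 10.4 kHz, 24.4 kHz} → 3.

3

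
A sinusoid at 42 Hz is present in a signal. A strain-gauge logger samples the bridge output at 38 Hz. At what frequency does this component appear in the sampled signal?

4 Hz

42 Hz mod fs = 4 Hz.
4 Hz ≤ fs/2 = 19 Hz, appears at 4 Hz.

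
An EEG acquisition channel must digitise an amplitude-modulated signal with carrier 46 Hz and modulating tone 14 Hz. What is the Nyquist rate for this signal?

AM sidebands sit at fc ± fm = 32 Hz and 60 Hz.
Highest-frequency component: 60 Hz.
Nyquist rate = 2 × 60 Hz = 120 Hz.

120 Hz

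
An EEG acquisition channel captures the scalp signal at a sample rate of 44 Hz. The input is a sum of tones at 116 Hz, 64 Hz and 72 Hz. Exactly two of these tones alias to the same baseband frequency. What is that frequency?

fs/2 = 22 Hz.
116 Hz mod fs = 28 Hz.
28 Hz > fs/2 = 22 Hz, folds to fs − 28 Hz = 16 Hz.
64 Hz mod fs = 20 Hz.
20 Hz ≤ fs/2 = 22 Hz, appears at 20 Hz.
72 Hz mod fs = 28 Hz.
28 Hz > fs/2 = 22 Hz, folds to fs − 28 Hz = 16 Hz.
72 Hz and 116 Hz both map to 16 Hz.

16 Hz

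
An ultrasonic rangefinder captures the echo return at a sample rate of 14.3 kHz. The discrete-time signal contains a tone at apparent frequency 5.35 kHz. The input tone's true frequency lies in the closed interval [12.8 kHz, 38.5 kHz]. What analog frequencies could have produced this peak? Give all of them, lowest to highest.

19.65 kHz, 23.25 kHz, 33.95 kHz, 37.55 kHz

Frequencies that alias to 5.35 kHz are k·fs ± 5.35 kHz for integer k ≥ 0.
k=0: 5.35 kHz.
k=1: 8.95 kHz, 19.65 kHz.
k=2: 23.25 kHz, 33.95 kHz.
k=3: 37.55 kHz, 48.25 kHz.
k=4: 51.85 kHz, 62.55 kHz.
Within [12.8 kHz, 38.5 kHz]: 19.65 kHz, 23.25 kHz, 33.95 kHz, 37.55 kHz.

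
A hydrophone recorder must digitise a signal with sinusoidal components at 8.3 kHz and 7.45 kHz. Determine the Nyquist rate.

16.6 kHz

Highest-frequency component: 8.3 kHz.
Nyquist rate = 2 × 8.3 kHz = 16.6 kHz.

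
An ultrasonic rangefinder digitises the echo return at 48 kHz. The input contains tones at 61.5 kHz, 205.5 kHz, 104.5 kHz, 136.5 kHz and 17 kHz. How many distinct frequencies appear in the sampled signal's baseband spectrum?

fs/2 = 24 kHz.
61.5 kHz mod fs = 13.5 kHz.
13.5 kHz ≤ fs/2 = 24 kHz, appears at 13.5 kHz.
205.5 kHz mod fs = 13.5 kHz.
13.5 kHz ≤ fs/2 = 24 kHz, appears at 13.5 kHz.
104.5 kHz mod fs = 8.5 kHz.
8.5 kHz ≤ fs/2 = 24 kHz, appears at 8.5 kHz.
136.5 kHz mod fs = 40.5 kHz.
40.5 kHz > fs/2 = 24 kHz, folds to fs − 40.5 kHz = 7.5 kHz.
17 kHz ≤ fs/2 = 24 kHz, passes unchanged.
Distinct values: {7.5 kHz, 8.5 kHz, 13.5 kHz, 17 kHz} → 4.

4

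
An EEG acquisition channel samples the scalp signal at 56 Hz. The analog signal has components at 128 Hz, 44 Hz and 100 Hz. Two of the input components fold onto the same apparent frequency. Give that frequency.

12 Hz

fs/2 = 28 Hz.
128 Hz mod fs = 16 Hz.
16 Hz ≤ fs/2 = 28 Hz, appears at 16 Hz.
44 Hz > fs/2 = 28 Hz, folds to fs − 44 Hz = 12 Hz.
100 Hz mod fs = 44 Hz.
44 Hz > fs/2 = 28 Hz, folds to fs − 44 Hz = 12 Hz.
44 Hz and 100 Hz both map to 12 Hz.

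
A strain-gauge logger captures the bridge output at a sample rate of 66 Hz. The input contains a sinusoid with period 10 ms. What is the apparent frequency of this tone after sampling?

T = 10 ms → f = 1/T = 100 Hz.
100 Hz mod fs = 34 Hz.
34 Hz > fs/2 = 33 Hz, folds to fs − 34 Hz = 32 Hz.

32 Hz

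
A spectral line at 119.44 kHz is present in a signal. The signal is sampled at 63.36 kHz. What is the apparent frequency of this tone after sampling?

7.28 kHz

119.44 kHz mod fs = 56.08 kHz.
56.08 kHz > fs/2 = 31.68 kHz, folds to fs − 56.08 kHz = 7.28 kHz.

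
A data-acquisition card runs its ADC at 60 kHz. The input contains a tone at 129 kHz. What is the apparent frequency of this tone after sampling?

129 kHz mod fs = 9 kHz.
9 kHz ≤ fs/2 = 30 kHz, appears at 9 kHz.

9 kHz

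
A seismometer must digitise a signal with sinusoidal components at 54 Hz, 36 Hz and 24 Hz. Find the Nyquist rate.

108 Hz

Highest-frequency component: 54 Hz.
Nyquist rate = 2 × 54 Hz = 108 Hz.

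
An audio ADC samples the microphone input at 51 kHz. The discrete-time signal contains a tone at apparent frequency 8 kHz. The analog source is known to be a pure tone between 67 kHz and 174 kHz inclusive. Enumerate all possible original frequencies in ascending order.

94 kHz, 110 kHz, 145 kHz, 161 kHz

Frequencies that alias to 8 kHz are k·fs ± 8 kHz for integer k ≥ 0.
k=0: 8 kHz.
k=1: 43 kHz, 59 kHz.
k=2: 94 kHz, 110 kHz.
k=3: 145 kHz, 161 kHz.
k=4: 196 kHz, 212 kHz.
Within [67 kHz, 174 kHz]: 94 kHz, 110 kHz, 145 kHz, 161 kHz.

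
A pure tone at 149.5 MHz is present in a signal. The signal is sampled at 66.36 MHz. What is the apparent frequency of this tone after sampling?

149.5 MHz mod fs = 16.78 MHz.
16.78 MHz ≤ fs/2 = 33.18 MHz, appears at 16.78 MHz.

16.78 MHz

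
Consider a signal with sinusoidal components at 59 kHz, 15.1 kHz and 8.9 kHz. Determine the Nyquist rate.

Highest-frequency component: 59 kHz.
Nyquist rate = 2 × 59 kHz = 118 kHz.

118 kHz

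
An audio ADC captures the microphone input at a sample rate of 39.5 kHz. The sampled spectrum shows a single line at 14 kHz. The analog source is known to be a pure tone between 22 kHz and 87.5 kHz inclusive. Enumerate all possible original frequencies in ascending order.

Frequencies that alias to 14 kHz are k·fs ± 14 kHz for integer k ≥ 0.
k=0: 14 kHz.
k=1: 25.5 kHz, 53.5 kHz.
k=2: 65 kHz, 93 kHz.
k=3: 104.5 kHz, 132.5 kHz.
Within [22 kHz, 87.5 kHz]: 25.5 kHz, 53.5 kHz, 65 kHz.

25.5 kHz, 53.5 kHz, 65 kHz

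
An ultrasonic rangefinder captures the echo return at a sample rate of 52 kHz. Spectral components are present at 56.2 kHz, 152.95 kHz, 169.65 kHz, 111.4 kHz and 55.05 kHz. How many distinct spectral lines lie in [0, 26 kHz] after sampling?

fs/2 = 26 kHz.
56.2 kHz mod fs = 4.2 kHz.
4.2 kHz ≤ fs/2 = 26 kHz, appears at 4.2 kHz.
152.95 kHz mod fs = 48.95 kHz.
48.95 kHz > fs/2 = 26 kHz, folds to fs − 48.95 kHz = 3.05 kHz.
169.65 kHz mod fs = 13.65 kHz.
13.65 kHz ≤ fs/2 = 26 kHz, appears at 13.65 kHz.
111.4 kHz mod fs = 7.4 kHz.
7.4 kHz ≤ fs/2 = 26 kHz, appears at 7.4 kHz.
55.05 kHz mod fs = 3.05 kHz.
3.05 kHz ≤ fs/2 = 26 kHz, appears at 3.05 kHz.
Distinct values: {3.05 kHz, 4.2 kHz, 7.4 kHz, 13.65 kHz} → 4.

4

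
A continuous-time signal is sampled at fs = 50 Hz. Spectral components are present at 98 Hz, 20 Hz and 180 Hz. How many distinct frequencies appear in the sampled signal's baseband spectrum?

2

fs/2 = 25 Hz.
98 Hz mod fs = 48 Hz.
48 Hz > fs/2 = 25 Hz, folds to fs − 48 Hz = 2 Hz.
20 Hz ≤ fs/2 = 25 Hz, passes unchanged.
180 Hz mod fs = 30 Hz.
30 Hz > fs/2 = 25 Hz, folds to fs − 30 Hz = 20 Hz.
Distinct values: {2 Hz, 20 Hz} → 2.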